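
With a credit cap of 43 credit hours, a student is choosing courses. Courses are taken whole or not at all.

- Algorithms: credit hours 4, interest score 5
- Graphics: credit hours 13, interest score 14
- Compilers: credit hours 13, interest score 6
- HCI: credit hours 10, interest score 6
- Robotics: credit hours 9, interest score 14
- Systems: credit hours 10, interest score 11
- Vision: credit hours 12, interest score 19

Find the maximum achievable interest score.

Take Algorithms, Graphics, Robotics, and Vision: credit hours 4 + 13 + 9 + 12 = 38 ≤ 43, interest score 5 + 14 + 14 + 19 = 52.
No other feasible combination does better.

52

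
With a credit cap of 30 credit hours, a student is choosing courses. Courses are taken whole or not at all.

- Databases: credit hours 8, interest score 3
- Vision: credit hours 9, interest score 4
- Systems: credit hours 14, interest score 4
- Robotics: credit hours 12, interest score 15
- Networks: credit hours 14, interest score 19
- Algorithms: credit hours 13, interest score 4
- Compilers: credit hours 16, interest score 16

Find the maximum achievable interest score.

35

Allowing fractional choices, the relaxed optimum would be about 38.0, but courses are indivisible.
Networks + Compilers: credit hours 14 + 16 = 30 ≤ 30, interest score 19 + 16 = 35.
Robotics + Networks: credit hours 12 + 14 = 26 ≤ 30, interest score 15 + 19 = 34.
Robotics + Compilers: credit hours 12 + 16 = 28 ≤ 30, interest score 15 + 16 = 31.
Best is Networks and Compilers with total interest score 35.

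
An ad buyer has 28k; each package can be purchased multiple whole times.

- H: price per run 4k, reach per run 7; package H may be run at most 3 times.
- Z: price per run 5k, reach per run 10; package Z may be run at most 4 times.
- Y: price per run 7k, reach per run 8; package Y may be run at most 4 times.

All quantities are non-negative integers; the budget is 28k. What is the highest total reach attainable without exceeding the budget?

54

This is a bounded integer knapsack.
3×H and 3×Z: price 27 ≤ 28, reach 3·7 + 3·10 = 51.
2×H and 4×Z: price 28 ≤ 28, reach 2·7 + 4·10 = 54.
Best is 54.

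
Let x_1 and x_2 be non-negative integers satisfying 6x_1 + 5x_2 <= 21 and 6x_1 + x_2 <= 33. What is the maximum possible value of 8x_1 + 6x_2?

26

Relaxing integrality, the LP optimum is 28.00 at (x_1,x_2) = (3.5, 0), which is not an integer point.
(x_1,x_2)=(1,3): 6·1+5·3=21≤21, 6·1+1·3=9≤33, objective 26.
(x_1,x_2)=(0,4): 6·0+5·4=20≤21, 6·0+1·4=4≤33, objective 24.
No feasible integer point exceeds 26.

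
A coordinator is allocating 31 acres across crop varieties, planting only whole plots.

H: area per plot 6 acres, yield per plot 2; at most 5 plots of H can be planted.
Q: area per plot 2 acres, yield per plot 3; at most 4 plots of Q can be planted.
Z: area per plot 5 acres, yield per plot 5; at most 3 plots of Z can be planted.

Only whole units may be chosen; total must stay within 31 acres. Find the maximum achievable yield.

This is a bounded integer knapsack.
Take 1×H, 4×Q, and 3×Z: area 29 ≤ 31, yield 1·2 + 4·3 + 3·5 = 29.
Q has the best ratio (3/2) and is taken to its limit of 4; remaining capacity is filled optimally with the others.

29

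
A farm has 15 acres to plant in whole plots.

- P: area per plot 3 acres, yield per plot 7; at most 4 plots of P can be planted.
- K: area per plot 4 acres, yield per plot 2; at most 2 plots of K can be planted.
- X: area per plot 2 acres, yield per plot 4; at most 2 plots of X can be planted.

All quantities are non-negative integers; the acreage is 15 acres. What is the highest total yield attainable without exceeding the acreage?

This is a bounded integer knapsack.
P has the best ratio (7/3); taking only P gives at most 4×7 = 28 (stopped by the supply cap of 4).
Mixing does better — 4×P and 1×X: area 14 ≤ 15, yield 4·7 + 1·4 = 32.

32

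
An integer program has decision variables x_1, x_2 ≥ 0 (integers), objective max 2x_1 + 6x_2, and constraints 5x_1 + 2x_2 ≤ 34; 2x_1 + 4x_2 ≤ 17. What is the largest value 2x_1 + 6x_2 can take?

The continuous relaxation peaks at (0, 4.25) with value 25.50; rounding to a feasible lattice point costs some objective.
(x_1,x_2)=(0,4): 5·0+2·4=8≤34, 2·0+4·4=16≤17, objective 24.
(x_1,x_2)=(1,3): 5·1+2·3=11≤34, 2·1+4·3=14≤17, objective 20.
(x_1,x_2)=(0,3): 5·0+2·3=6≤34, 2·0+4·3=12≤17, objective 18.
No feasible integer point exceeds 24.

24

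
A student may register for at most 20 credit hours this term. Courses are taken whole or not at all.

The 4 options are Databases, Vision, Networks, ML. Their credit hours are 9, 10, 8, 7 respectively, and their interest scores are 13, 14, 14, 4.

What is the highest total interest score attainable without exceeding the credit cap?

28

Vision + Networks: credit hours 10 + 8 = 18 ≤ 20, interest score 14 + 14 = 28.
Databases + Networks: credit hours 9 + 8 = 17 ≤ 20, interest score 13 + 14 = 27.
Databases + Vision: credit hours 9 + 10 = 19 ≤ 20, interest score 13 + 14 = 27.
Best is Vision and Networks with total interest score 28.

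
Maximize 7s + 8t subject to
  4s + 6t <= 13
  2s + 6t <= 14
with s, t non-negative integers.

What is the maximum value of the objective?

21

(s,t)=(3,0) is feasible, giving 21.
(s,t)=(2,0) is feasible, giving 14.
The best lattice point is (3,0), giving 21.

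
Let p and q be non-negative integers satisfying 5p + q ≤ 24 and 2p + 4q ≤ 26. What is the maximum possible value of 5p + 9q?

60

Relaxing integrality, the LP optimum is 60.44 at (p,q) = (3.89, 4.56), which is not an integer point.
(p,q)=(3,5): 5·3+1·5=20≤24, 2·3+4·5=26≤26, objective 60.
(p,q)=(4,4): 5·4+1·4=24≤24, 2·4+4·4=24≤26, objective 56.
(p,q)=(2,5): 5·2+1·5=15≤24, 2·2+4·5=24≤26, objective 55.
No feasible integer point exceeds 60.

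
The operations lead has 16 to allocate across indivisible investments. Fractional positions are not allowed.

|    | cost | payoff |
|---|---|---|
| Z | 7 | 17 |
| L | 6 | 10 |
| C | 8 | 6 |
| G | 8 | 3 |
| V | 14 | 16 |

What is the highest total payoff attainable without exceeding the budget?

27

Treat it as a binary knapsack problem.
Z + G: cost 7 + 8 = 15 ≤ 16, payoff 17 + 3 = 20.
Z + C: cost 7 + 8 = 15 ≤ 16, payoff 17 + 6 = 23.
Z + L: cost 7 + 6 = 13 ≤ 16, payoff 17 + 10 = 27.
Best is Z and L with total payoff 27.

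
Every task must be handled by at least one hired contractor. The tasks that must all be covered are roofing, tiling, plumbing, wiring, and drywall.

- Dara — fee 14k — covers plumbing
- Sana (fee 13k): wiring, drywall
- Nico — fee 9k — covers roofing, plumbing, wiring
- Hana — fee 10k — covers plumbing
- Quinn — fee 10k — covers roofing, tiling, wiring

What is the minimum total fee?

32

Choose Sana, Nico, and Quinn: together they cover roofing, tiling, plumbing, wiring, drywall — every task.
Total fee: 13 + 9 + 10 = 32.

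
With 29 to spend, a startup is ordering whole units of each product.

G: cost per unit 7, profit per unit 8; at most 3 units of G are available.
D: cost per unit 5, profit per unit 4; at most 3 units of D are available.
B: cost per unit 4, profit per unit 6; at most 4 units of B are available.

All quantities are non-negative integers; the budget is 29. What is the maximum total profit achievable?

B has the best ratio (6/4); taking only B gives at most 4×6 = 24 (stopped by the supply cap of 4).
Mixing does better — 1×G, 1×D, and 4×B: cost 28 ≤ 29, profit 1·8 + 1·4 + 4·6 = 36.

36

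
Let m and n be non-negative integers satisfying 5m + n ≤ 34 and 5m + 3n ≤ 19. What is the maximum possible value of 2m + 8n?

48

The continuous relaxation peaks at (0, 6.33) with value 50.67; rounding to a feasible lattice point costs some objective.
(m,n)=(0,6): 5·0+1·6=6≤34, 5·0+3·6=18≤19, objective 48.
(m,n)=(0,5): 5·0+1·5=5≤34, 5·0+3·5=15≤19, objective 40.
The best lattice point is (0,6), giving 48.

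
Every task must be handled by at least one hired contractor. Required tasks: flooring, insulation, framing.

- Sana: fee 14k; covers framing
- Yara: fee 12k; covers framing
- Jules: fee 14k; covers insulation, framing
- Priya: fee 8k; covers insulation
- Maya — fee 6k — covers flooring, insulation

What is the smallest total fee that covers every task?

18

Choose Yara and Maya: together they cover flooring, insulation, framing — every task.
Total fee: 12 + 6 = 18.
No cover costs less than 18.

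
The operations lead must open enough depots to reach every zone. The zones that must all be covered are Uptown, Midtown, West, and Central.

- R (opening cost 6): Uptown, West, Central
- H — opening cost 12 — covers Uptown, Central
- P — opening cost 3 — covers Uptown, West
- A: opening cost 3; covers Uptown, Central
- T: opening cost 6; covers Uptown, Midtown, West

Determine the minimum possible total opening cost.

9

Choose A and T: together they cover Uptown, Midtown, West, Central — every zone.
Total opening cost: 3 + 6 = 9.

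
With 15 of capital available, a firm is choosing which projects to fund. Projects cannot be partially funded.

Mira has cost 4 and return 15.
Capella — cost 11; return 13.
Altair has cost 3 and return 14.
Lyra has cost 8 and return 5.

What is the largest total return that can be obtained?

Allowing fractional choices, the relaxed optimum would be about 38.5, but projects are indivisible.
Mira + Altair: cost 4 + 3 = 7 ≤ 15, return 15 + 14 = 29.
Mira + Altair + Lyra: cost 4 + 3 + 8 = 15 ≤ 15, return 15 + 14 + 5 = 34.
Best is Mira, Altair, and Lyra with total return 34.

34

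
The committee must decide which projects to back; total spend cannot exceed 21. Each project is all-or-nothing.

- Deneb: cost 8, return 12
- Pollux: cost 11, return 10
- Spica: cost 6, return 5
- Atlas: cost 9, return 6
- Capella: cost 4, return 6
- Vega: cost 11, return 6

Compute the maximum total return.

Deneb + Atlas + Capella: cost 8 + 9 + 4 = 21 ≤ 21, return 12 + 6 + 6 = 24.
Deneb + Spica + Capella: cost 8 + 6 + 4 = 18 ≤ 21, return 12 + 5 + 6 = 23.
Deneb + Pollux: cost 8 + 11 = 19 ≤ 21, return 12 + 10 = 22.
Best is Deneb, Atlas, and Capella with total return 24.

24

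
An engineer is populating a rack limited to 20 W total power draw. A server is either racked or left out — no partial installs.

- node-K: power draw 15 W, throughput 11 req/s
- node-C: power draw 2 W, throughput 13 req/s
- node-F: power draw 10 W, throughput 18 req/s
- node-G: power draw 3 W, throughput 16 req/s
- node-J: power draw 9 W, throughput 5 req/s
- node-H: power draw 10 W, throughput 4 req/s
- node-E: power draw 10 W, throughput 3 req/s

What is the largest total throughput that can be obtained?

47

Allowing fractional choices, the relaxed optimum would be about 50.7, but servers are indivisible.
node-C + node-F + node-G: power draw 2 + 10 + 3 = 15 ≤ 20, throughput 13 + 18 + 16 = 47.
node-K + node-C + node-G: power draw 15 + 2 + 3 = 20 ≤ 20, throughput 11 + 13 + 16 = 40.
node-F + node-G: power draw 10 + 3 = 13 ≤ 20, throughput 18 + 16 = 34.
Best is node-C, node-F, and node-G with total throughput 47.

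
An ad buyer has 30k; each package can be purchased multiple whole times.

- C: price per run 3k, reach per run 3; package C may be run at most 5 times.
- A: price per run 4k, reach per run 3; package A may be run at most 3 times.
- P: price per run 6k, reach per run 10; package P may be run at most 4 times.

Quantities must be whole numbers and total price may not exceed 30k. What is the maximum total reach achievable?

46

This is a bounded integer knapsack.
2×C and 4×P: price 30 ≤ 30, reach 2·3 + 4·10 = 46.
1×A and 4×P: price 28 ≤ 30, reach 1·3 + 4·10 = 43.
Best is 46.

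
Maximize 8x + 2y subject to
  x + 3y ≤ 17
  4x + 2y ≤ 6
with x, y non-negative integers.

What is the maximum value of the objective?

10

(x,y)=(1,1) is feasible, giving 10.
(x,y)=(1,0) is feasible, giving 8.
(x,y)=(0,2) is feasible, giving 4.
Maximum is 10 at (x,y)=(1,1).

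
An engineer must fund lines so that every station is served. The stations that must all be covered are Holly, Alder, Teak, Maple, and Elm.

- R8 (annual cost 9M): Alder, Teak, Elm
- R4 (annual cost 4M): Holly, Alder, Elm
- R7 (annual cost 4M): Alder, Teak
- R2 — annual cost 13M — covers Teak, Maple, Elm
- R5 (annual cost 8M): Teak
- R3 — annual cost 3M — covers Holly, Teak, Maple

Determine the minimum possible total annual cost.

Choose R4 and R3: together they cover Holly, Alder, Teak, Maple, Elm — every station.
Total annual cost: 4 + 3 = 7.
No cover costs less than 7.

7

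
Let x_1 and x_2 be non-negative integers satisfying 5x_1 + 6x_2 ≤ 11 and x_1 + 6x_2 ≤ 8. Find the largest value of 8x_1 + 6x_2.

16

(x_1,x_2)=(2,0): 5·2+6·0=10≤11, 1·2+6·0=2≤8, objective 16.
(x_1,x_2)=(1,1): 5·1+6·1=11≤11, 1·1+6·1=7≤8, objective 14.
(x_1,x_2)=(1,0): 5·1+6·0=5≤11, 1·1+6·0=1≤8, objective 8.
Maximum is 16 at (x_1,x_2)=(2,0).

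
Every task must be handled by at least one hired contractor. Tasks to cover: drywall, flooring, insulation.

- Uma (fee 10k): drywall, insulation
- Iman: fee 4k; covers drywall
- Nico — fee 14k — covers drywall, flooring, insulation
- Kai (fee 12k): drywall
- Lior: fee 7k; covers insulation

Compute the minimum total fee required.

This is an integer covering problem.
The greedy cost-per-new-task heuristic would pick Iman and Nico for 18, but a cheaper cover exists.
Nico alone covers drywall, flooring, insulation — every task.
Total fee: 14.
No cover costs less than 14.

14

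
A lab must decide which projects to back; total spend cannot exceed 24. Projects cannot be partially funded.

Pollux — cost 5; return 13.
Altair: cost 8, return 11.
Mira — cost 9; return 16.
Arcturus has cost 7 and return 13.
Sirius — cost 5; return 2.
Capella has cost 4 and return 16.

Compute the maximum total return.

Take Pollux, Altair, Arcturus, and Capella: cost 5 + 8 + 7 + 4 = 24 ≤ 24, return 13 + 11 + 13 + 16 = 53.
No other feasible combination does better.

53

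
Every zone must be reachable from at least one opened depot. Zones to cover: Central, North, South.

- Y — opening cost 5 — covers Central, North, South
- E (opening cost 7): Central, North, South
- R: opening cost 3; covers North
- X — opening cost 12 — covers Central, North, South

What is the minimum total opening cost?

5

This is an integer covering problem.
Y alone covers Central, North, South — every zone.
Total opening cost: 5.
No cover costs less than 5.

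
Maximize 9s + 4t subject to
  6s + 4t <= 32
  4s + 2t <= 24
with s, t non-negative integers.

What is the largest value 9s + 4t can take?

45

(s,t)=(5,0): 6·5+4·0=30≤32, 4·5+2·0=20≤24, objective 45.
(s,t)=(4,1): 6·4+4·1=28≤32, 4·4+2·1=18≤24, objective 40.
(s,t)=(4,0): 6·4+4·0=24≤32, 4·4+2·0=16≤24, objective 36.
Maximum is 45 at (s,t)=(5,0).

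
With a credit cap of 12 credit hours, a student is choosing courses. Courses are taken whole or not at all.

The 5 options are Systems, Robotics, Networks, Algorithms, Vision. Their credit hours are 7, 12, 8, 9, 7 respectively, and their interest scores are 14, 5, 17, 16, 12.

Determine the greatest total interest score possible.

17

Allowing fractional choices, the relaxed optimum would be about 25.0, but courses are indivisible.
Networks: credit hours 8 ≤ 12, interest score 17.
Systems: credit hours 7 ≤ 12, interest score 14.
Algorithms: credit hours 9 ≤ 12, interest score 16.
Best is Networks with total interest score 17.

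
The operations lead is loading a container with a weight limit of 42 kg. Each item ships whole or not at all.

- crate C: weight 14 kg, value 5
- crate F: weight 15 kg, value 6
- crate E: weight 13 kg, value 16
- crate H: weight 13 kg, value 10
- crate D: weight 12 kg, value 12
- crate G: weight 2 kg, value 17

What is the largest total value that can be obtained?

55

Allowing fractional choices, the relaxed optimum would be about 55.8, but items are indivisible.
crate E + crate H + crate D + crate G: weight 13 + 13 + 12 + 2 = 40 ≤ 42, value 16 + 10 + 12 + 17 = 55.
crate F + crate E + crate D + crate G: weight 15 + 13 + 12 + 2 = 42 ≤ 42, value 6 + 16 + 12 + 17 = 51.
Best is crate E, crate H, crate D, and crate G with total value 55.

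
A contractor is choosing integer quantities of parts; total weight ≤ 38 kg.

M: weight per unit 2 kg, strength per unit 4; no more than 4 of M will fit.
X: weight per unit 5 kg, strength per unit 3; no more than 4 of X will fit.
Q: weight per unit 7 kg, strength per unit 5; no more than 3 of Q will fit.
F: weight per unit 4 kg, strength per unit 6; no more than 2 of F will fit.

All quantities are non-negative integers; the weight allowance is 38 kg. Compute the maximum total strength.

Take 4×M, 3×Q, and 2×F: weight 37 ≤ 38, strength 4·4 + 3·5 + 2·6 = 43.
M has the best ratio (4/2) and is taken to its limit of 4; remaining capacity is filled optimally with the others.

43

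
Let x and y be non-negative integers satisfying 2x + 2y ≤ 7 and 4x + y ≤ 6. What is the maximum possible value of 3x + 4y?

Relaxing integrality, the LP optimum is 14.00 at (x,y) = (0, 3.5), which is not an integer point.
(x,y)=(0,3): 2·0+2·3=6≤7, 4·0+1·3=3≤6, objective 12.
(x,y)=(1,2): 2·1+2·2=6≤7, 4·1+1·2=6≤6, objective 11.
(x,y)=(0,2): 2·0+2·2=4≤7, 4·0+1·2=2≤6, objective 8.
Maximum is 12 at (x,y)=(0,3).

12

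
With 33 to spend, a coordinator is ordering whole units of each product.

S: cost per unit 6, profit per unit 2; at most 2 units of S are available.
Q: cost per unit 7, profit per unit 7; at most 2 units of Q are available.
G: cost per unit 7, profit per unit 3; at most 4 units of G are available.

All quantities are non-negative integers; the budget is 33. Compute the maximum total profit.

21

2×Q and 2×G: cost 28 ≤ 33, profit 2·7 + 2·3 = 20.
2×S, 2×Q, and 1×G: cost 33 ≤ 33, profit 2·2 + 2·7 + 1·3 = 21.
Best is 21.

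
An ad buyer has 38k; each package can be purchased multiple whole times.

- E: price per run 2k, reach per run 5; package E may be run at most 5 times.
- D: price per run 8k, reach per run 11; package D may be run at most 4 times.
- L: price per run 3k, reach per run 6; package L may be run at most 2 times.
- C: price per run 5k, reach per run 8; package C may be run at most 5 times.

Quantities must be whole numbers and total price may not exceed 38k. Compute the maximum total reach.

E has the best ratio (5/2); taking only E gives at most 5×5 = 25 (stopped by the supply cap of 5).
Mixing does better — 5×E, 1×L, and 5×C: price 38 ≤ 38, reach 5·5 + 1·6 + 5·8 = 71.

71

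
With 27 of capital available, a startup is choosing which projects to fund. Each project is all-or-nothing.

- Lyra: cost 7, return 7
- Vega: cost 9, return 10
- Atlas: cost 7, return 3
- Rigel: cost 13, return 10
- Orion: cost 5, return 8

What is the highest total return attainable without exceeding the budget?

Treat it as a binary knapsack problem.
Allowing fractional choices, the relaxed optimum would be about 29.6, but projects are indivisible.
Vega + Rigel + Orion: cost 9 + 13 + 5 = 27 ≤ 27, return 10 + 10 + 8 = 28.
Lyra + Vega + Orion: cost 7 + 9 + 5 = 21 ≤ 27, return 7 + 10 + 8 = 25.
Lyra + Rigel + Orion: cost 7 + 13 + 5 = 25 ≤ 27, return 7 + 10 + 8 = 25.
Best is Vega, Rigel, and Orion with total return 28.

28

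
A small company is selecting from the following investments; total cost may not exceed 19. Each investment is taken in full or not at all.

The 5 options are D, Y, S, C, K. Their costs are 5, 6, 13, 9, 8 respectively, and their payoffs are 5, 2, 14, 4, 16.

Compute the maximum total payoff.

23

Take D, Y, and K: cost 5 + 6 + 8 = 19 ≤ 19, payoff 5 + 2 + 16 = 23.
No other feasible combination does better.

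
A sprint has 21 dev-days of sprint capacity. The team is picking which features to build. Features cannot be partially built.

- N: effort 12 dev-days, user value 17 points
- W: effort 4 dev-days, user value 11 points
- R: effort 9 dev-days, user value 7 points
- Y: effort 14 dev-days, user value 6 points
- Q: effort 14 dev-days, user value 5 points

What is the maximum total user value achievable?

Allowing fractional choices, the relaxed optimum would be about 31.9, but features are indivisible.
W + R: effort 4 + 9 = 13 ≤ 21, user value 11 + 7 = 18.
N + R: effort 12 + 9 = 21 ≤ 21, user value 17 + 7 = 24.
N + W: effort 12 + 4 = 16 ≤ 21, user value 17 + 11 = 28.
Best is N and W with total user value 28.

28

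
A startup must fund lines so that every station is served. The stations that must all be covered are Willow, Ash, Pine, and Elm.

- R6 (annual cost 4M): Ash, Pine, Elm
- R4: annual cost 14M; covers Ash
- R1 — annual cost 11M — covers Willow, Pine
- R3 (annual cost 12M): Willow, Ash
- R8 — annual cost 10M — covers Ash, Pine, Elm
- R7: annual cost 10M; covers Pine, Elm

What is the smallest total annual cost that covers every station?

Choose R6 and R1: together they cover Willow, Ash, Pine, Elm — every station.
Total annual cost: 4 + 11 = 15.

15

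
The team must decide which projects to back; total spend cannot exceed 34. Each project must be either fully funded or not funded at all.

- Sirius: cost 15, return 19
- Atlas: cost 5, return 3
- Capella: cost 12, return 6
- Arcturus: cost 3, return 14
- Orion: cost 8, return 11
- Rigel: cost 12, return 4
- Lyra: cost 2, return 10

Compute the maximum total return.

57

Treat it as a binary knapsack problem.
Take Sirius, Atlas, Arcturus, Orion, and Lyra: cost 15 + 5 + 3 + 8 + 2 = 33 ≤ 34, return 19 + 3 + 14 + 11 + 10 = 57.
No other feasible combination does better.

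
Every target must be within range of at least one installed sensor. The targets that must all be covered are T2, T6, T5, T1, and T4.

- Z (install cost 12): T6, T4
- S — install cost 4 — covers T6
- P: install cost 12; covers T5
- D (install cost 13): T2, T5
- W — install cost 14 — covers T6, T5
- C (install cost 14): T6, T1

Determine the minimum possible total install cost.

39

The greedy cost-per-new-target heuristic would pick S, D, Z, and C for 43, but a cheaper cover exists.
Choose Z, D, and C: together they cover T2, T6, T5, T1, T4 — every target.
Total install cost: 12 + 13 + 14 = 39.
No cover costs less than 39.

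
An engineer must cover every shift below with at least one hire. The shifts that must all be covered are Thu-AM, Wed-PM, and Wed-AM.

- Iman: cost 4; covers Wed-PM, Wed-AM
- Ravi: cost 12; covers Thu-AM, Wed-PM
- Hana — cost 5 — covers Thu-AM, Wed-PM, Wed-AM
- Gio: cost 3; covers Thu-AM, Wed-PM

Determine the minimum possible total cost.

5

The greedy cost-per-new-shift heuristic would pick Gio and Iman for 7, but a cheaper cover exists.
Hana alone covers Thu-AM, Wed-PM, Wed-AM — every shift.
Total cost: 5.
No cover costs less than 5.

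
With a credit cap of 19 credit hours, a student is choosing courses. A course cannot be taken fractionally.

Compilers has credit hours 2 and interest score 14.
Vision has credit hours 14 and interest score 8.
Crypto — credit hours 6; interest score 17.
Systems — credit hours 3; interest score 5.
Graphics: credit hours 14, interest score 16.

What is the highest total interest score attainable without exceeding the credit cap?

36

Take Compilers, Crypto, and Systems: credit hours 2 + 6 + 3 = 11 ≤ 19, interest score 14 + 17 + 5 = 36.
No other feasible combination does better.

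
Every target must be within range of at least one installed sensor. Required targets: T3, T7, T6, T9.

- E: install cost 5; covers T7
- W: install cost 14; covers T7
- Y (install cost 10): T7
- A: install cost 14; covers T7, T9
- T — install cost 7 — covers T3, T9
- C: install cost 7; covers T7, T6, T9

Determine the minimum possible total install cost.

Choose T and C: together they cover T3, T7, T6, T9 — every target.
Total install cost: 7 + 7 = 14.
No cover costs less than 14.

14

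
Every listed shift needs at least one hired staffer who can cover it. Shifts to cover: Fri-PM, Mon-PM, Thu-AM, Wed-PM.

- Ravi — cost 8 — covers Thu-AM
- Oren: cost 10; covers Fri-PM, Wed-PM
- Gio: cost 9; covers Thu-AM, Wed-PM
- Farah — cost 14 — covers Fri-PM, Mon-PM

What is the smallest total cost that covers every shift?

23

This is a weighted set-cover instance.
Choose Gio and Farah: together they cover Fri-PM, Mon-PM, Thu-AM, Wed-PM — every shift.
Total cost: 9 + 14 = 23.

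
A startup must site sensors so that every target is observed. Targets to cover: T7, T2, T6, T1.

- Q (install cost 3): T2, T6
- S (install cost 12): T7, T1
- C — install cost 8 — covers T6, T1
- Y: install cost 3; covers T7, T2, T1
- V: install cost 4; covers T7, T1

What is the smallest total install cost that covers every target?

6

Choose Q and Y: together they cover T7, T2, T6, T1 — every target.
Total install cost: 3 + 3 = 6.
No cover costs less than 6.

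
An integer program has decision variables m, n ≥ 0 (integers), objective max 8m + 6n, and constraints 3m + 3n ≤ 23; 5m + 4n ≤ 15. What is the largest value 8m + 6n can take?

(m,n)=(3,0) is feasible, giving 24.
(m,n)=(2,1) is feasible, giving 22.
(m,n)=(2,0) is feasible, giving 16.
No feasible integer point exceeds 24.

24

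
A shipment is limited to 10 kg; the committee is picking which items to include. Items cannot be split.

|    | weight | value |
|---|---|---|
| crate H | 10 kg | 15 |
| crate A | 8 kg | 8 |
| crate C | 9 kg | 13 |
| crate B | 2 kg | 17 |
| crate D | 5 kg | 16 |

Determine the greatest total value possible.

33

Allowing fractional choices, the relaxed optimum would be about 37.5, but items are indivisible.
crate B + crate D: weight 2 + 5 = 7 ≤ 10, value 17 + 16 = 33.
crate A + crate B: weight 8 + 2 = 10 ≤ 10, value 8 + 17 = 25.
crate B: weight 2 ≤ 10, value 17.
Best is crate B and crate D with total value 33.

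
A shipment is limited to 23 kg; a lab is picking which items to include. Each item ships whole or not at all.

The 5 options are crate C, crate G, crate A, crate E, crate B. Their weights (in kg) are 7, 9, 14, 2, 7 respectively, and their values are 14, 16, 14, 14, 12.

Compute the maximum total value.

crate C + crate G + crate E: weight 7 + 9 + 2 = 18 ≤ 23, value 14 + 16 + 14 = 44.
crate C + crate A + crate E: weight 7 + 14 + 2 = 23 ≤ 23, value 14 + 14 + 14 = 42.
crate G + crate E + crate B: weight 9 + 2 + 7 = 18 ≤ 23, value 16 + 14 + 12 = 42.
Best is crate C, crate G, and crate E with total value 44.

44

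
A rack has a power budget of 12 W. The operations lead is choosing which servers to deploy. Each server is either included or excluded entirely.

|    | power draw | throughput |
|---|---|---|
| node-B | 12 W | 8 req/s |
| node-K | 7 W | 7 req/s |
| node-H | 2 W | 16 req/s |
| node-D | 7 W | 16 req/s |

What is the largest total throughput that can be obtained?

32

node-K + node-H: power draw 7 + 2 = 9 ≤ 12, throughput 7 + 16 = 23.
node-H + node-D: power draw 2 + 7 = 9 ≤ 12, throughput 16 + 16 = 32.
node-H: power draw 2 ≤ 12, throughput 16.
Best is node-H and node-D with total throughput 32.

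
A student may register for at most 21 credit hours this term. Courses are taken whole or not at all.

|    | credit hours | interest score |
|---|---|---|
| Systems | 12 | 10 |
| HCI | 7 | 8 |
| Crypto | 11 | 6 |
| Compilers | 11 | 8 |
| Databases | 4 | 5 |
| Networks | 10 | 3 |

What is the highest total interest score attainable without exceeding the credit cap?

18

HCI + Compilers: credit hours 7 + 11 = 18 ≤ 21, interest score 8 + 8 = 16.
Systems + HCI: credit hours 12 + 7 = 19 ≤ 21, interest score 10 + 8 = 18.
Best is Systems and HCI with total interest score 18.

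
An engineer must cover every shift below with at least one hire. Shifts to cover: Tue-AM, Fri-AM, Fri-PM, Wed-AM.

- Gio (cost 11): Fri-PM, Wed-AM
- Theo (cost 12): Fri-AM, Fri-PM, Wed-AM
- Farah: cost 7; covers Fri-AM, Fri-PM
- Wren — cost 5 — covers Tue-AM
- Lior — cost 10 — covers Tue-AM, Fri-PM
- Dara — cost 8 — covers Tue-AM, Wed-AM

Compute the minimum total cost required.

15

Choose Farah and Dara: together they cover Tue-AM, Fri-AM, Fri-PM, Wed-AM — every shift.
Total cost: 7 + 8 = 15.
No cover costs less than 15.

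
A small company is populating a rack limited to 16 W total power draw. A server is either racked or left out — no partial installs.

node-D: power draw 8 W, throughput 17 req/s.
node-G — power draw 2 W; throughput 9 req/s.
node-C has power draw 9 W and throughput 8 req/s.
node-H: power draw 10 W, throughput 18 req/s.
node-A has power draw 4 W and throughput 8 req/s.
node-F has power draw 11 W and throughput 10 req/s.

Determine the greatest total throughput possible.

35

node-G + node-H: power draw 2 + 10 = 12 ≤ 16, throughput 9 + 18 = 27.
node-G + node-H + node-A: power draw 2 + 10 + 4 = 16 ≤ 16, throughput 9 + 18 + 8 = 35.
node-D + node-G + node-A: power draw 8 + 2 + 4 = 14 ≤ 16, throughput 17 + 9 + 8 = 34.
Best is node-G, node-H, and node-A with total throughput 35.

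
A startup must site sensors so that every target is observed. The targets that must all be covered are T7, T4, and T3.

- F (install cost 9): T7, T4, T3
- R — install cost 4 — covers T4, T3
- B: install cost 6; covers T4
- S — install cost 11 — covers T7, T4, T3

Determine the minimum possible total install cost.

9

The greedy cost-per-new-target heuristic would pick R and F for 13, but a cheaper cover exists.
F alone covers T7, T4, T3 — every target.
Total install cost: 9.
No cover costs less than 9.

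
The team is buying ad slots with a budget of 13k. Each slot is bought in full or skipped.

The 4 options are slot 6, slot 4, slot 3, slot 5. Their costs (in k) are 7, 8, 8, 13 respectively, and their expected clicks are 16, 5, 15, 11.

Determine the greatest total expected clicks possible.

Take slot 6: cost 7 ≤ 13, expected clicks 16.
No other feasible combination does better.

16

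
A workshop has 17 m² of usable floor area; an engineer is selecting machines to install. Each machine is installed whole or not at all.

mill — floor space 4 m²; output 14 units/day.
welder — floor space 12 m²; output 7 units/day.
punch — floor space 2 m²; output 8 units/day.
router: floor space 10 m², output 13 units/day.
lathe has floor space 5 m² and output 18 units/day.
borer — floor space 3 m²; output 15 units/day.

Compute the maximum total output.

55

This is an integer program with binary decision variables.
mill + punch + lathe + borer: floor space 4 + 2 + 5 + 3 = 14 ≤ 17, output 14 + 8 + 18 + 15 = 55.
mill + router + borer: floor space 4 + 10 + 3 = 17 ≤ 17, output 14 + 13 + 15 = 42.
mill + lathe + borer: floor space 4 + 5 + 3 = 12 ≤ 17, output 14 + 18 + 15 = 47.
Best is mill, punch, lathe, and borer with total output 55.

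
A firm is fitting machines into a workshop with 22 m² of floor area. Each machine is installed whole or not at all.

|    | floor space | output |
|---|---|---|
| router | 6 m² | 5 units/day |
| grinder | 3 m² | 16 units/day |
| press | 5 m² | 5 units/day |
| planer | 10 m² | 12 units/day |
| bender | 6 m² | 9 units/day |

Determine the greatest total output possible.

37

Take grinder, planer, and bender: floor space 3 + 10 + 6 = 19 ≤ 22, output 16 + 12 + 9 = 37.
No other feasible combination does better.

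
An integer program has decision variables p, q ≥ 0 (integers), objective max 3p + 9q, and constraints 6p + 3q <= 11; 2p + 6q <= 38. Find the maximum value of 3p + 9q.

(p,q)=(0,3): 6·0+3·3=9≤11, 2·0+6·3=18≤38, objective 27.
(p,q)=(0,2): 6·0+3·2=6≤11, 2·0+6·2=12≤38, objective 18.
Maximum is 27 at (p,q)=(0,3).

27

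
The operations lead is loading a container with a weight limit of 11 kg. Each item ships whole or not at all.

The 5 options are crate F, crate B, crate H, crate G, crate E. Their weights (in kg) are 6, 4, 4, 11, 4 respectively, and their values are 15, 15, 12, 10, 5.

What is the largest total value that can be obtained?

30

Allowing fractional choices, the relaxed optimum would be about 34.5, but items are indivisible.
crate B + crate H: weight 4 + 4 = 8 ≤ 11, value 15 + 12 = 27.
crate F + crate B: weight 6 + 4 = 10 ≤ 11, value 15 + 15 = 30.
Best is crate F and crate B with total value 30.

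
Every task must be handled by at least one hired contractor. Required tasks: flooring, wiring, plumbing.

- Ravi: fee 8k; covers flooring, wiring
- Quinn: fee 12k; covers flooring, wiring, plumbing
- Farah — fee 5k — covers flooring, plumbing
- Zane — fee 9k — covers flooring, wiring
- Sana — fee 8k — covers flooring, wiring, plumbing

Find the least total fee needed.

This is a weighted set-cover instance.
Sana alone covers flooring, wiring, plumbing — every task.
Total fee: 8.

8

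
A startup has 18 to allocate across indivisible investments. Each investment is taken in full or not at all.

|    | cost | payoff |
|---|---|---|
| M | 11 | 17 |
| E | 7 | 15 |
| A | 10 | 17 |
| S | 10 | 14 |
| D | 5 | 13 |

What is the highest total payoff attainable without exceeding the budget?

32

Allowing fractional choices, the relaxed optimum would be about 38.2, but investments are indivisible.
M + E: cost 11 + 7 = 18 ≤ 18, payoff 17 + 15 = 32.
A + D: cost 10 + 5 = 15 ≤ 18, payoff 17 + 13 = 30.
E + A: cost 7 + 10 = 17 ≤ 18, payoff 15 + 17 = 32.
The maximum payoff is 32; one optimal choice is E and A.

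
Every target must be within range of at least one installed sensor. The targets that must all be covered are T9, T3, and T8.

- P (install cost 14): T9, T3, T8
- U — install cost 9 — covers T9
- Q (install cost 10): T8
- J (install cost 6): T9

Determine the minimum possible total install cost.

P alone covers T9, T3, T8 — every target.
Total install cost: 14.
No cover costs less than 14.

14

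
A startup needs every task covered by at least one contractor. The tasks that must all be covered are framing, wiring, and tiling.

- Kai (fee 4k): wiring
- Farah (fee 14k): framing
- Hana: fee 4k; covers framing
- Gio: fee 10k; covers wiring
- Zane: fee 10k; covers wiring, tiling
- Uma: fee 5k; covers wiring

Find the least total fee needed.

The greedy cost-per-new-task heuristic would pick Kai, Hana, and Zane for 18, but a cheaper cover exists.
Choose Hana and Zane: together they cover framing, wiring, tiling — every task.
Total fee: 4 + 10 = 14.
No cover costs less than 14.

14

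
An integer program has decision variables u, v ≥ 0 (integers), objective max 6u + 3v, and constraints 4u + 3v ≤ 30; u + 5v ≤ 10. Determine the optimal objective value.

(u,v)=(7,0): 4·7+3·0=28≤30, 1·7+5·0=7≤10, objective 42.
(u,v)=(6,0): 4·6+3·0=24≤30, 1·6+5·0=6≤10, objective 36.
Maximum is 42 at (u,v)=(7,0).

42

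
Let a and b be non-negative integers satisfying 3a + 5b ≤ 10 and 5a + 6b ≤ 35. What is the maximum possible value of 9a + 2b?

27

(a,b)=(3,0): 3·3+5·0=9≤10, 5·3+6·0=15≤35, objective 27.
(a,b)=(2,0): 3·2+5·0=6≤10, 5·2+6·0=10≤35, objective 18.
No feasible integer point exceeds 27.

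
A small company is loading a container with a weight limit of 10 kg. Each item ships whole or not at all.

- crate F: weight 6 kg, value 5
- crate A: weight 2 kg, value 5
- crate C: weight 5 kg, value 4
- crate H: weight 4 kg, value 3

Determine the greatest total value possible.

crate F + crate A: weight 6 + 2 = 8 ≤ 10, value 5 + 5 = 10.
crate A + crate C: weight 2 + 5 = 7 ≤ 10, value 5 + 4 = 9.
crate A + crate H: weight 2 + 4 = 6 ≤ 10, value 5 + 3 = 8.
Best is crate F and crate A with total value 10.

10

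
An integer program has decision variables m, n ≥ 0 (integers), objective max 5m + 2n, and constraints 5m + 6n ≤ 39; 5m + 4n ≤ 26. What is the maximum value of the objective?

25

Relaxing integrality, the LP optimum is 26.00 at (m,n) = (5.2, 0), which is not an integer point.
(m,n)=(5,0): 5·5+6·0=25≤39, 5·5+4·0=25≤26, objective 25.
(m,n)=(4,1): 5·4+6·1=26≤39, 5·4+4·1=24≤26, objective 22.
(m,n)=(4,0): 5·4+6·0=20≤39, 5·4+4·0=20≤26, objective 20.
Maximum is 25 at (m,n)=(5,0).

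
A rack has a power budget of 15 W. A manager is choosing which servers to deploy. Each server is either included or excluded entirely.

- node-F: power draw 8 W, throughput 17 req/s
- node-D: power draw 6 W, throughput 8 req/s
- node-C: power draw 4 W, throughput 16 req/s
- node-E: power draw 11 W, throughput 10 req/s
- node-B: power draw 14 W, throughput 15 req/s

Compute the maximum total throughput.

This is a 0-1 knapsack instance.
node-C + node-E: power draw 4 + 11 = 15 ≤ 15, throughput 16 + 10 = 26.
node-F + node-C: power draw 8 + 4 = 12 ≤ 15, throughput 17 + 16 = 33.
node-F + node-D: power draw 8 + 6 = 14 ≤ 15, throughput 17 + 8 = 25.
Best is node-F and node-C with total throughput 33.

33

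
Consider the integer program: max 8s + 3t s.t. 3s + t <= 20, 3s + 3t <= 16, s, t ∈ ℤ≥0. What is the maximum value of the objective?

40

Relaxing integrality, the LP optimum is 42.67 at (s,t) = (5.33, 0), which is not an integer point.
(s,t)=(5,0): 3·5+1·0=15≤20, 3·5+3·0=15≤16, objective 40.
(s,t)=(4,1): 3·4+1·1=13≤20, 3·4+3·1=15≤16, objective 35.
No feasible integer point exceeds 40.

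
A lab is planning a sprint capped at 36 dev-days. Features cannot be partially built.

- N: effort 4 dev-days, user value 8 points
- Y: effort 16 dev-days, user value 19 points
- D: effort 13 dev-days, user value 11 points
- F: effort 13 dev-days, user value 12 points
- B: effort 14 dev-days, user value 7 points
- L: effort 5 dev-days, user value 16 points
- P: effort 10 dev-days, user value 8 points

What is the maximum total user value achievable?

This is a 0-1 knapsack instance.
Take N, Y, L, and P: effort 4 + 16 + 5 + 10 = 35 ≤ 36, user value 8 + 19 + 16 + 8 = 51.
No other feasible combination does better.

51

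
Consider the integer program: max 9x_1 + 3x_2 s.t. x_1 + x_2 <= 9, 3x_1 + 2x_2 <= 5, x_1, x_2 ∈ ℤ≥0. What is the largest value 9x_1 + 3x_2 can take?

The continuous relaxation peaks at (1.67, 0) with value 15.00; rounding to a feasible lattice point costs some objective.
(x_1,x_2)=(1,1): 1·1+1·1=2≤9, 3·1+2·1=5≤5, objective 12.
(x_1,x_2)=(1,0): 1·1+1·0=1≤9, 3·1+2·0=3≤5, objective 9.
(x_1,x_2)=(0,2): 1·0+1·2=2≤9, 3·0+2·2=4≤5, objective 6.
No feasible integer point exceeds 12.

12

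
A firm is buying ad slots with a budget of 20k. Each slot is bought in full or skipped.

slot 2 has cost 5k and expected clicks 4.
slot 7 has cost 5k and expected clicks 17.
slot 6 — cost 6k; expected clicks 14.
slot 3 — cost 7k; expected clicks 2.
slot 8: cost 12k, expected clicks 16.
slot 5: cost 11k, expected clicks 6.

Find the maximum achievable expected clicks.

Allowing fractional choices, the relaxed optimum would be about 43.0, but ad slots are indivisible.
slot 7 + slot 6 + slot 3: cost 5 + 6 + 7 = 18 ≤ 20, expected clicks 17 + 14 + 2 = 33.
slot 2 + slot 7 + slot 6: cost 5 + 5 + 6 = 16 ≤ 20, expected clicks 4 + 17 + 14 = 35.
slot 7 + slot 8: cost 5 + 12 = 17 ≤ 20, expected clicks 17 + 16 = 33.
Best is slot 2, slot 7, and slot 6 with total expected clicks 35.

35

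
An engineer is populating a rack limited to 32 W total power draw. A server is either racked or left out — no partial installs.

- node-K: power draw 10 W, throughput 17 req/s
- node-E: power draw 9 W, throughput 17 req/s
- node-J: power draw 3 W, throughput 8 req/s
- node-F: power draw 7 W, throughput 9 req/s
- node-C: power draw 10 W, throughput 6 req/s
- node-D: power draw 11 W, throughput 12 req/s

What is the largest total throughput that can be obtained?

Allowing fractional choices, the relaxed optimum would be about 54.3, but servers are indivisible.
node-K + node-E + node-J + node-F: power draw 10 + 9 + 3 + 7 = 29 ≤ 32, throughput 17 + 17 + 8 + 9 = 51.
node-K + node-E + node-J + node-C: power draw 10 + 9 + 3 + 10 = 32 ≤ 32, throughput 17 + 17 + 8 + 6 = 48.
Best is node-K, node-E, node-J, and node-F with total throughput 51.

51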